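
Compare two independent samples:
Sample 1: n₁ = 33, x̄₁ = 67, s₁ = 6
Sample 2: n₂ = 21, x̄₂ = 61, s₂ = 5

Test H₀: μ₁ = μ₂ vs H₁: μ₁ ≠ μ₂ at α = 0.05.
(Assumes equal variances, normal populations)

Pooled variance: s²_p = [32×6² + 20×5²]/(52) = 31.7692
s_p = 5.6364
SE = s_p×√(1/n₁ + 1/n₂) = 5.6364×√(1/33 + 1/21) = 1.5734
t = (x̄₁ - x̄₂)/SE = (67 - 61)/1.5734 = 3.8134
df = 52, t-critical = ±2.007
Decision: reject H₀

Answer: t = 3.8134, reject H₀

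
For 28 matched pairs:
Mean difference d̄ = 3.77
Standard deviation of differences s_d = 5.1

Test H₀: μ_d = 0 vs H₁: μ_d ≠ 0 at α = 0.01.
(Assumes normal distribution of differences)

Answer: t = 3.9116, reject H₀

Derivation:
df = n - 1 = 27
SE = s_d/√n = 5.1/√28 = 0.9638
t = d̄/SE = 3.77/0.9638 = 3.9116
Critical value: t_{0.005,27} = ±2.771
p-value ≈ 0.0006
Decision: reject H₀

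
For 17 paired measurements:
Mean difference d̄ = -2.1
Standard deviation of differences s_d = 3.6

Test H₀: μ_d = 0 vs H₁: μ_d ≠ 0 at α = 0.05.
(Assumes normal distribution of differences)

Answer: t = -2.4052, reject H₀

Derivation:
df = n - 1 = 16
SE = s_d/√n = 3.6/√17 = 0.8731
t = d̄/SE = -2.1/0.8731 = -2.4052
Critical value: t_{0.025,16} = ±2.120
p-value ≈ 0.0286
Decision: reject H₀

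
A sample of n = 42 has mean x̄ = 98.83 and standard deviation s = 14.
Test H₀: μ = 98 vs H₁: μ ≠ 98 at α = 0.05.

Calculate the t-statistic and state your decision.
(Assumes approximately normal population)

df = n - 1 = 41
SE = s/√n = 14/√42 = 2.1602
t = (x̄ - μ₀)/SE = (98.83 - 98)/2.1602 = 0.3842
Critical value: t_{0.025,41} = ±2.020
p-value ≈ 0.7028
Decision: fail to reject H₀

Answer: t = 0.3842, fail to reject H₀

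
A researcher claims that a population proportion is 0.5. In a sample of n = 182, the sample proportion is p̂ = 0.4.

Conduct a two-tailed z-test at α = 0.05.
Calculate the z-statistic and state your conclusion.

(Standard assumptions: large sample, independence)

Answer: z = -2.6982, reject H₀

Derivation:
H₀: p = 0.5, H₁: p ≠ 0.5
Standard error: SE = √(p₀(1-p₀)/n) = √(0.5×0.5/182) = 0.037062
z-statistic: z = (p̂ - p₀)/SE = (0.4 - 0.5)/0.037062 = -2.6982
Critical value: z_0.025 = ±1.960
p-value = 0.0070
Decision: reject H₀ at α = 0.05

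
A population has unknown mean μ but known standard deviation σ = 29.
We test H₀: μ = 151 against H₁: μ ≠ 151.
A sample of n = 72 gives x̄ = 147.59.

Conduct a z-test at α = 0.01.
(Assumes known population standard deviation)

Answer: z = -0.9977, fail to reject H₀

Derivation:
Standard error: SE = σ/√n = 29/√72 = 3.4177
z-statistic: z = (x̄ - μ₀)/SE = (147.59 - 151)/3.4177 = -0.9977
Critical value: ±2.576
p-value = 0.3184
Decision: fail to reject H₀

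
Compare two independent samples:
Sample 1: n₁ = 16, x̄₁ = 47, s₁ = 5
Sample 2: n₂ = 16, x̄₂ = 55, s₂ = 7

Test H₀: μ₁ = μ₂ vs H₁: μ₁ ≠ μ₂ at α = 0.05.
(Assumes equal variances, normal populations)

Answer: t = -3.7199, reject H₀

Derivation:
Pooled variance: s²_p = [15×5² + 15×7²]/(30) = 37.0000
s_p = 6.0828
SE = s_p×√(1/n₁ + 1/n₂) = 6.0828×√(1/16 + 1/16) = 2.1506
t = (x̄₁ - x̄₂)/SE = (47 - 55)/2.1506 = -3.7199
df = 30, t-critical = ±2.042
Decision: reject H₀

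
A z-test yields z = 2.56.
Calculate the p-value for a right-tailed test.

For z = 2.56:
p = P(Z > 2.56) = 1 - Φ(2.56) = 0.0052

Answer: p-value ≈ 0.0052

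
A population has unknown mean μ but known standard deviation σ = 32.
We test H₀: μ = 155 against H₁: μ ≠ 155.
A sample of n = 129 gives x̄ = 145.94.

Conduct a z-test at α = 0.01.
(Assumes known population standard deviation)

Standard error: SE = σ/√n = 32/√129 = 2.8174
z-statistic: z = (x̄ - μ₀)/SE = (145.94 - 155)/2.8174 = -3.2157
Critical value: ±2.576
p-value = 0.0013
Decision: reject H₀

Answer: z = -3.2157, reject H₀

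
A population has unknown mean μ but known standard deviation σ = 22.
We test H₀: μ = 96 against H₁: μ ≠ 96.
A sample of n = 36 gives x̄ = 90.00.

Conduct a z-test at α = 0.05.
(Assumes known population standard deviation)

Standard error: SE = σ/√n = 22/√36 = 3.6667
z-statistic: z = (x̄ - μ₀)/SE = (90.00 - 96)/3.6667 = -1.6363
Critical value: ±1.960
p-value = 0.1018
Decision: fail to reject H₀

Answer: z = -1.6363, fail to reject H₀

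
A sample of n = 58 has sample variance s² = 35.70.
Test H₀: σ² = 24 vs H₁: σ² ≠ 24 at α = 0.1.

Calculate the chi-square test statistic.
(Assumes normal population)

Answer: χ² = 84.7875, reject H₀

Derivation:
df = n - 1 = 57
χ² = (n-1)s²/σ₀² = 57×35.70/24 = 84.7875
Critical values: χ²_{0.95,57} = 40.646, χ²_{0.05,57} = 75.624
Rejection region: χ² < 40.646 or χ² > 75.624
Decision: reject H₀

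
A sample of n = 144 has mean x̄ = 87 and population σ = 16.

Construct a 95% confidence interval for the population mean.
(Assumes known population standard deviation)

Answer: (84.3867, 89.6133)

Derivation:
Confidence level: 95%, α = 0.05
z_0.025 = 1.960
SE = σ/√n = 16/√144 = 1.3333
Margin of error = 1.960 × 1.3333 = 2.6133
CI: x̄ ± margin = 87 ± 2.6133
CI: (84.3867, 89.6133)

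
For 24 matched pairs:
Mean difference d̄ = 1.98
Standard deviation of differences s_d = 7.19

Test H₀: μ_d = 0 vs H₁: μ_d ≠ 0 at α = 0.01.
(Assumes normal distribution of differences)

Answer: t = 1.3490, fail to reject H₀

Derivation:
df = n - 1 = 23
SE = s_d/√n = 7.19/√24 = 1.4677
t = d̄/SE = 1.98/1.4677 = 1.3490
Critical value: t_{0.005,23} = ±2.807
p-value ≈ 0.1905
Decision: fail to reject H₀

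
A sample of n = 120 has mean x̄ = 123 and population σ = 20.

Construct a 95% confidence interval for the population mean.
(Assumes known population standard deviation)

Confidence level: 95%, α = 0.05
z_0.025 = 1.960
SE = σ/√n = 20/√120 = 1.8257
Margin of error = 1.960 × 1.8257 = 3.5784
CI: x̄ ± margin = 123 ± 3.5784
CI: (119.4216, 126.5784)

Answer: (119.4216, 126.5784)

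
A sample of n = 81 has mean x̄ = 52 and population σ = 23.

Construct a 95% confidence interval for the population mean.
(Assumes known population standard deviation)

Answer: (46.9910, 57.0090)

Derivation:
Confidence level: 95%, α = 0.05
z_0.025 = 1.960
SE = σ/√n = 23/√81 = 2.5556
Margin of error = 1.960 × 2.5556 = 5.0090
CI: x̄ ± margin = 52 ± 5.0090
CI: (46.9910, 57.0090)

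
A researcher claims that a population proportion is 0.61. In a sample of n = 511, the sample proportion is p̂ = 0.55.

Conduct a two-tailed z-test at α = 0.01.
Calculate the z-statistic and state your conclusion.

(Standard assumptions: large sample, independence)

H₀: p = 0.61, H₁: p ≠ 0.61
Standard error: SE = √(p₀(1-p₀)/n) = √(0.61×0.39/511) = 0.021577
z-statistic: z = (p̂ - p₀)/SE = (0.55 - 0.61)/0.021577 = -2.7807
Critical value: z_0.005 = ±2.576
p-value = 0.0054
Decision: reject H₀ at α = 0.01

Answer: z = -2.7807, reject H₀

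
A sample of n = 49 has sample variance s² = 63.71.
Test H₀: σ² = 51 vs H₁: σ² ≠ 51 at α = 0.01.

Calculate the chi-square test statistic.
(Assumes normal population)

Answer: χ² = 59.9624, fail to reject H₀

Derivation:
df = n - 1 = 48
χ² = (n-1)s²/σ₀² = 48×63.71/51 = 59.9624
Critical values: χ²_{0.995,48} = 26.511, χ²_{0.005,48} = 76.969
Rejection region: χ² < 26.511 or χ² > 76.969
Decision: fail to reject H₀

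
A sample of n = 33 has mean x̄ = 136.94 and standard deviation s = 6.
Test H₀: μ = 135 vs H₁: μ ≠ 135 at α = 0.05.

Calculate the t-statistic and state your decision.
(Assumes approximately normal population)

df = n - 1 = 32
SE = s/√n = 6/√33 = 1.0445
t = (x̄ - μ₀)/SE = (136.94 - 135)/1.0445 = 1.8573
Critical value: t_{0.025,32} = ±2.037
p-value ≈ 0.0725
Decision: fail to reject H₀

Answer: t = 1.8573, fail to reject H₀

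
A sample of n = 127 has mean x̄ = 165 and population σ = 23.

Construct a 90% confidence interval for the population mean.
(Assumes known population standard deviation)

Answer: (161.6427, 168.3573)

Derivation:
Confidence level: 90%, α = 0.1
z_0.05 = 1.645
SE = σ/√n = 23/√127 = 2.0409
Margin of error = 1.645 × 2.0409 = 3.3573
CI: x̄ ± margin = 165 ± 3.3573
CI: (161.6427, 168.3573)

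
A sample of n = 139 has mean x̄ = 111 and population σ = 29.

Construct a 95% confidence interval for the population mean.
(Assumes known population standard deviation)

Confidence level: 95%, α = 0.05
z_0.025 = 1.960
SE = σ/√n = 29/√139 = 2.4597
Margin of error = 1.960 × 2.4597 = 4.8210
CI: x̄ ± margin = 111 ± 4.8210
CI: (106.1790, 115.8210)

Answer: (106.1790, 115.8210)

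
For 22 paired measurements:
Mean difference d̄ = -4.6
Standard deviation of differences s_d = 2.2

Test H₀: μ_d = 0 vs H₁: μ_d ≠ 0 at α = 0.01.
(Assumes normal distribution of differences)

Answer: t = -9.8081, reject H₀

Derivation:
df = n - 1 = 21
SE = s_d/√n = 2.2/√22 = 0.4690
t = d̄/SE = -4.6/0.4690 = -9.8081
Critical value: t_{0.005,21} = ±2.831
p-value < 0.0001
Decision: reject H₀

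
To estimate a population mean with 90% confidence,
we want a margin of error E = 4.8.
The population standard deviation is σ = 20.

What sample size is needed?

z_0.05 = 1.645
n = (z×σ/E)² = (1.645×20/4.8)²
n = 46.9796
Round up: n = 47

Answer: n = 47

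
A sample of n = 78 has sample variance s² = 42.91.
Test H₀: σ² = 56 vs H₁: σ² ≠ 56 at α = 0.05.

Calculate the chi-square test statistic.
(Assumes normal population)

df = n - 1 = 77
χ² = (n-1)s²/σ₀² = 77×42.91/56 = 59.0012
Critical values: χ²_{0.975,77} = 54.623, χ²_{0.025,77} = 103.158
Rejection region: χ² < 54.623 or χ² > 103.158
Decision: fail to reject H₀

Answer: χ² = 59.0012, fail to reject H₀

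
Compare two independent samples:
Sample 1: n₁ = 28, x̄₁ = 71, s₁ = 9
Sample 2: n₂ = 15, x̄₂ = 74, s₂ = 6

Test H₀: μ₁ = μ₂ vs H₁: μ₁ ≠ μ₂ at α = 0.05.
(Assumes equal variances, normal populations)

Pooled variance: s²_p = [27×9² + 14×6²]/(41) = 65.6341
s_p = 8.1015
SE = s_p×√(1/n₁ + 1/n₂) = 8.1015×√(1/28 + 1/15) = 2.5922
t = (x̄₁ - x̄₂)/SE = (71 - 74)/2.5922 = -1.1573
df = 41, t-critical = ±2.020
Decision: fail to reject H₀

Answer: t = -1.1573, fail to reject H₀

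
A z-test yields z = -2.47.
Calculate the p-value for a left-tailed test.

Answer: p-value ≈ 0.0068

Derivation:
For z = -2.47:
p = P(Z < -2.47) = Φ(-2.47) = 0.0068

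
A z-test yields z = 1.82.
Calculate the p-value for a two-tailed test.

For z = 1.82:
p = 2×P(Z > |1.82|) = 2×(1 - Φ(1.82)) = 0.0688

Answer: p-value ≈ 0.0688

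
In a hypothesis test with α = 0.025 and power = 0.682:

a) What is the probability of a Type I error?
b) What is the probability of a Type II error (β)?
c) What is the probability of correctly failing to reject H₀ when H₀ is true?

a) Type I error probability = α = 0.025
b) Power = P(reject H₀ | H₁ true) = 1 - β = 0.682, so Type II error probability = β = 1 - Power = 0.318
c) P(fail to reject H₀ | H₀ true) = 1 - α = 0.975

Answer: a) 0.025, b) 0.318, c) 0.975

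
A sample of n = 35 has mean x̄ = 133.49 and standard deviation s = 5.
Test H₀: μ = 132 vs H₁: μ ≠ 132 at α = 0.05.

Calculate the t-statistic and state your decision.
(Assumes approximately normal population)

Answer: t = 1.7629, fail to reject H₀

Derivation:
df = n - 1 = 34
SE = s/√n = 5/√35 = 0.8452
t = (x̄ - μ₀)/SE = (133.49 - 132)/0.8452 = 1.7629
Critical value: t_{0.025,34} = ±2.032
p-value ≈ 0.0869
Decision: fail to reject H₀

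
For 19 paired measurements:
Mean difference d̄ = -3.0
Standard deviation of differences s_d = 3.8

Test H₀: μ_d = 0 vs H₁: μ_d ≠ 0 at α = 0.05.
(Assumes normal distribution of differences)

Answer: t = -3.4412, reject H₀

Derivation:
df = n - 1 = 18
SE = s_d/√n = 3.8/√19 = 0.8718
t = d̄/SE = -3.0/0.8718 = -3.4412
Critical value: t_{0.025,18} = ±2.101
p-value ≈ 0.0029
Decision: reject H₀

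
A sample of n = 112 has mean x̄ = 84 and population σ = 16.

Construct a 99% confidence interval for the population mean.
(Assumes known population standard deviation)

Answer: (80.1053, 87.8947)

Derivation:
Confidence level: 99%, α = 0.01
z_0.005 = 2.576
SE = σ/√n = 16/√112 = 1.5119
Margin of error = 2.576 × 1.5119 = 3.8947
CI: x̄ ± margin = 84 ± 3.8947
CI: (80.1053, 87.8947)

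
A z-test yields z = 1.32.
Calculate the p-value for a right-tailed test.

For z = 1.32:
p = P(Z > 1.32) = 1 - Φ(1.32) = 0.0934

Answer: p-value ≈ 0.0934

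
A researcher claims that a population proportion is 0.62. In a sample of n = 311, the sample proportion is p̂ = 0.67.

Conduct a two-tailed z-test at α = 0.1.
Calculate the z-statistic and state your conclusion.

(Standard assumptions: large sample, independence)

H₀: p = 0.62, H₁: p ≠ 0.62
Standard error: SE = √(p₀(1-p₀)/n) = √(0.62×0.38/311) = 0.027524
z-statistic: z = (p̂ - p₀)/SE = (0.67 - 0.62)/0.027524 = 1.8166
Critical value: z_0.05 = ±1.645
p-value = 0.0693
Decision: reject H₀ at α = 0.1

Answer: z = 1.8166, reject H₀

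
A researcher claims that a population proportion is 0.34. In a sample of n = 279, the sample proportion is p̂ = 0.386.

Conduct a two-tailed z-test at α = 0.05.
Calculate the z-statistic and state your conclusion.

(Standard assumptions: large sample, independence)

Answer: z = 1.6220, fail to reject H₀

Derivation:
H₀: p = 0.34, H₁: p ≠ 0.34
Standard error: SE = √(p₀(1-p₀)/n) = √(0.34×0.66/279) = 0.028360
z-statistic: z = (p̂ - p₀)/SE = (0.386 - 0.34)/0.028360 = 1.6220
Critical value: z_0.025 = ±1.960
p-value = 0.1048
Decision: fail to reject H₀ at α = 0.05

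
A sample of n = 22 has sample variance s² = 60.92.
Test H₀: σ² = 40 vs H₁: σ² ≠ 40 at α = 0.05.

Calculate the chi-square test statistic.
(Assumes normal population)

df = n - 1 = 21
χ² = (n-1)s²/σ₀² = 21×60.92/40 = 31.9830
Critical values: χ²_{0.975,21} = 10.283, χ²_{0.025,21} = 35.479
Rejection region: χ² < 10.283 or χ² > 35.479
Decision: fail to reject H₀

Answer: χ² = 31.9830, fail to reject H₀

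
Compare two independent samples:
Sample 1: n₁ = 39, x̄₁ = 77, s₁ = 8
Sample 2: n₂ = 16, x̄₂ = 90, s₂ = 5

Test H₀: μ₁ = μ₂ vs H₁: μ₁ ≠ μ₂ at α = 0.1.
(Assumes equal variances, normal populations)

Pooled variance: s²_p = [38×8² + 15×5²]/(53) = 52.9623
s_p = 7.2775
SE = s_p×√(1/n₁ + 1/n₂) = 7.2775×√(1/39 + 1/16) = 2.1606
t = (x̄₁ - x̄₂)/SE = (77 - 90)/2.1606 = -6.0168
df = 53, t-critical = ±1.674
Decision: reject H₀

Answer: t = -6.0168, reject H₀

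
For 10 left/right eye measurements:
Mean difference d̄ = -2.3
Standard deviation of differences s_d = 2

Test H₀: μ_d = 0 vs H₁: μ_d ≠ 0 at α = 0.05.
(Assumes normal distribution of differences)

df = n - 1 = 9
SE = s_d/√n = 2/√10 = 0.6325
t = d̄/SE = -2.3/0.6325 = -3.6364
Critical value: t_{0.025,9} = ±2.262
p-value ≈ 0.0054
Decision: reject H₀

Answer: t = -3.6364, reject H₀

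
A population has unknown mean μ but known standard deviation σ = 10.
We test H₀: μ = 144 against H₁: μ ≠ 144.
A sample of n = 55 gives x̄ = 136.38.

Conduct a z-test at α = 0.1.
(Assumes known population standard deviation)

Standard error: SE = σ/√n = 10/√55 = 1.3484
z-statistic: z = (x̄ - μ₀)/SE = (136.38 - 144)/1.3484 = -5.6511
Critical value: ±1.645
p-value < 0.0001
Decision: reject H₀

Answer: z = -5.6511, reject H₀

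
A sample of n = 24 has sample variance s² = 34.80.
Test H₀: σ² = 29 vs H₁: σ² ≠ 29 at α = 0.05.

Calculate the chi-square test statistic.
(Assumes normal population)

Answer: χ² = 27.6000, fail to reject H₀

Derivation:
df = n - 1 = 23
χ² = (n-1)s²/σ₀² = 23×34.80/29 = 27.6000
Critical values: χ²_{0.975,23} = 11.689, χ²_{0.025,23} = 38.076
Rejection region: χ² < 11.689 or χ² > 38.076
Decision: fail to reject H₀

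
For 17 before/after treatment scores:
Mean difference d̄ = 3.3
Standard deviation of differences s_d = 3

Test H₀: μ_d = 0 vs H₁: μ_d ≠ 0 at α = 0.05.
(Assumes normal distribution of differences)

df = n - 1 = 16
SE = s_d/√n = 3/√17 = 0.7276
t = d̄/SE = 3.3/0.7276 = 4.5355
Critical value: t_{0.025,16} = ±2.120
p-value ≈ 0.0003
Decision: reject H₀

Answer: t = 4.5355, reject H₀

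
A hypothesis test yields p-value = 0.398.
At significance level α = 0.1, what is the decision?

Compare p-value to α:
0.398 ≥ 0.1
Decision: fail to reject H₀

Answer: fail to reject H₀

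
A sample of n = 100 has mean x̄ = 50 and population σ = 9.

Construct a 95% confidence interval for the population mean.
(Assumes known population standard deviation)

Answer: (48.2360, 51.7640)

Derivation:
Confidence level: 95%, α = 0.05
z_0.025 = 1.960
SE = σ/√n = 9/√100 = 0.9000
Margin of error = 1.960 × 0.9000 = 1.7640
CI: x̄ ± margin = 50 ± 1.7640
CI: (48.2360, 51.7640)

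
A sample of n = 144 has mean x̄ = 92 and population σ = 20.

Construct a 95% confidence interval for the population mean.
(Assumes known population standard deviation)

Answer: (88.7333, 95.2667)

Derivation:
Confidence level: 95%, α = 0.05
z_0.025 = 1.960
SE = σ/√n = 20/√144 = 1.6667
Margin of error = 1.960 × 1.6667 = 3.2667
CI: x̄ ± margin = 92 ± 3.2667
CI: (88.7333, 95.2667)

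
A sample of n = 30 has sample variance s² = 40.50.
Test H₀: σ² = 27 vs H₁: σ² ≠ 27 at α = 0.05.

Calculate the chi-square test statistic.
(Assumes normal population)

Answer: χ² = 43.5000, fail to reject H₀

Derivation:
df = n - 1 = 29
χ² = (n-1)s²/σ₀² = 29×40.50/27 = 43.5000
Critical values: χ²_{0.975,29} = 16.047, χ²_{0.025,29} = 45.722
Rejection region: χ² < 16.047 or χ² > 45.722
Decision: fail to reject H₀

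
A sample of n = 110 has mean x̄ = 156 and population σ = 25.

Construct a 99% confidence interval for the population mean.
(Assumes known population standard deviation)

Confidence level: 99%, α = 0.01
z_0.005 = 2.576
SE = σ/√n = 25/√110 = 2.3837
Margin of error = 2.576 × 2.3837 = 6.1404
CI: x̄ ± margin = 156 ± 6.1404
CI: (149.8596, 162.1404)

Answer: (149.8596, 162.1404)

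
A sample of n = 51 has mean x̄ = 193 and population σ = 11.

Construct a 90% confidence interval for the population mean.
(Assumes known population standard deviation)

Answer: (190.4662, 195.5338)

Derivation:
Confidence level: 90%, α = 0.1
z_0.05 = 1.645
SE = σ/√n = 11/√51 = 1.5403
Margin of error = 1.645 × 1.5403 = 2.5338
CI: x̄ ± margin = 193 ± 2.5338
CI: (190.4662, 195.5338)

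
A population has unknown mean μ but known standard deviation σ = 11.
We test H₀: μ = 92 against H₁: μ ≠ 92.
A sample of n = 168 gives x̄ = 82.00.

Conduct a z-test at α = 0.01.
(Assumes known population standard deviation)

Answer: z = -11.7827, reject H₀

Derivation:
Standard error: SE = σ/√n = 11/√168 = 0.8487
z-statistic: z = (x̄ - μ₀)/SE = (82.00 - 92)/0.8487 = -11.7827
Critical value: ±2.576
p-value < 0.0001
Decision: reject H₀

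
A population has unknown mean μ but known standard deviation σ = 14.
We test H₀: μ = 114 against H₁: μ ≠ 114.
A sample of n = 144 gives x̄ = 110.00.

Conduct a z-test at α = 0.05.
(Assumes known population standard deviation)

Answer: z = -3.4285, reject H₀

Derivation:
Standard error: SE = σ/√n = 14/√144 = 1.1667
z-statistic: z = (x̄ - μ₀)/SE = (110.00 - 114)/1.1667 = -3.4285
Critical value: ±1.960
p-value = 0.0006
Decision: reject H₀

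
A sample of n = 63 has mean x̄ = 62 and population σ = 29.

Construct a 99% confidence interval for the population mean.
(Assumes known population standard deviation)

Confidence level: 99%, α = 0.01
z_0.005 = 2.576
SE = σ/√n = 29/√63 = 3.6537
Margin of error = 2.576 × 3.6537 = 9.4119
CI: x̄ ± margin = 62 ± 9.4119
CI: (52.5881, 71.4119)

Answer: (52.5881, 71.4119)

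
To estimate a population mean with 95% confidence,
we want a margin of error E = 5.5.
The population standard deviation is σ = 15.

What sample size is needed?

z_0.025 = 1.960
n = (z×σ/E)² = (1.960×15/5.5)²
n = 28.5739
Round up: n = 29

Answer: n = 29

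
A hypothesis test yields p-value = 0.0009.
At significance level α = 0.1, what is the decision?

Compare p-value to α:
0.0009 < 0.1
Decision: reject H₀

Answer: reject H₀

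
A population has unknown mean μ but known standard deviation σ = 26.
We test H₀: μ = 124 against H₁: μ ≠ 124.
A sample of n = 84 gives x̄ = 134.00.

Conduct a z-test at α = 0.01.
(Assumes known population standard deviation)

Answer: z = 3.5251, reject H₀

Derivation:
Standard error: SE = σ/√n = 26/√84 = 2.8368
z-statistic: z = (x̄ - μ₀)/SE = (134.00 - 124)/2.8368 = 3.5251
Critical value: ±2.576
p-value = 0.0004
Decision: reject H₀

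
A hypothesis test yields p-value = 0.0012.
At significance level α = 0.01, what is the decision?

Compare p-value to α:
0.0012 < 0.01
Decision: reject H₀

Answer: reject H₀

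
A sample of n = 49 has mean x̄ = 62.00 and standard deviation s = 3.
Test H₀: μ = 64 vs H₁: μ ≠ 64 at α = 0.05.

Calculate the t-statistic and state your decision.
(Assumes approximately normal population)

df = n - 1 = 48
SE = s/√n = 3/√49 = 0.4286
t = (x̄ - μ₀)/SE = (62.00 - 64)/0.4286 = -4.6664
Critical value: t_{0.025,48} = ±2.011
p-value < 0.0001
Decision: reject H₀

Answer: t = -4.6664, reject H₀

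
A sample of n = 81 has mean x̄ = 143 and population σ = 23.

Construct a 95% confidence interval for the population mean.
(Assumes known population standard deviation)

Answer: (137.9910, 148.0090)

Derivation:
Confidence level: 95%, α = 0.05
z_0.025 = 1.960
SE = σ/√n = 23/√81 = 2.5556
Margin of error = 1.960 × 2.5556 = 5.0090
CI: x̄ ± margin = 143 ± 5.0090
CI: (137.9910, 148.0090)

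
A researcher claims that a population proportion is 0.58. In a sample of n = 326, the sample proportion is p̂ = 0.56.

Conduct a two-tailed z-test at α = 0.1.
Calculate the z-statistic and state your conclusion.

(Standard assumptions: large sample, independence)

H₀: p = 0.58, H₁: p ≠ 0.58
Standard error: SE = √(p₀(1-p₀)/n) = √(0.58×0.42/326) = 0.027336
z-statistic: z = (p̂ - p₀)/SE = (0.56 - 0.58)/0.027336 = -0.7316
Critical value: z_0.05 = ±1.645
p-value = 0.4644
Decision: fail to reject H₀ at α = 0.1

Answer: z = -0.7316, fail to reject H₀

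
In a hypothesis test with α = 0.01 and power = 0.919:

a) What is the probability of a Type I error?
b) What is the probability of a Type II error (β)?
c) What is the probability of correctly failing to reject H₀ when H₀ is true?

a) Type I error probability = α = 0.01
b) Power = P(reject H₀ | H₁ true) = 1 - β = 0.919, so Type II error probability = β = 1 - Power = 0.081
c) P(fail to reject H₀ | H₀ true) = 1 - α = 0.99

Answer: a) 0.01, b) 0.081, c) 0.99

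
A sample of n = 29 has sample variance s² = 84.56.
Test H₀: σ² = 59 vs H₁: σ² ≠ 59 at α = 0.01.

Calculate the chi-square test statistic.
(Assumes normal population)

df = n - 1 = 28
χ² = (n-1)s²/σ₀² = 28×84.56/59 = 40.1302
Critical values: χ²_{0.995,28} = 12.461, χ²_{0.005,28} = 50.993
Rejection region: χ² < 12.461 or χ² > 50.993
Decision: fail to reject H₀

Answer: χ² = 40.1302, fail to reject H₀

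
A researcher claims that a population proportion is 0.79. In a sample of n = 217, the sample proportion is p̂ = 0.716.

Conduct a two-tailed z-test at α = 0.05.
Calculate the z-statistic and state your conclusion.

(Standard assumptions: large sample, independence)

H₀: p = 0.79, H₁: p ≠ 0.79
Standard error: SE = √(p₀(1-p₀)/n) = √(0.79×0.21/217) = 0.027650
z-statistic: z = (p̂ - p₀)/SE = (0.716 - 0.79)/0.027650 = -2.6763
Critical value: z_0.025 = ±1.960
p-value = 0.0074
Decision: reject H₀ at α = 0.05

Answer: z = -2.6763, reject H₀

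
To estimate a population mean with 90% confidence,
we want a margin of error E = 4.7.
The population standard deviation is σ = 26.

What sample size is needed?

z_0.05 = 1.645
n = (z×σ/E)² = (1.645×26/4.7)²
n = 82.8100
Round up: n = 83

Answer: n = 83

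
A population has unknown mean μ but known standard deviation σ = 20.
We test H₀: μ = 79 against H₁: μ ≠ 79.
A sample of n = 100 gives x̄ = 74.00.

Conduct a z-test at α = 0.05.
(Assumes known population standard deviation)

Answer: z = -2.5000, reject H₀

Derivation:
Standard error: SE = σ/√n = 20/√100 = 2.0000
z-statistic: z = (x̄ - μ₀)/SE = (74.00 - 79)/2.0000 = -2.5000
Critical value: ±1.960
p-value = 0.0124
Decision: reject H₀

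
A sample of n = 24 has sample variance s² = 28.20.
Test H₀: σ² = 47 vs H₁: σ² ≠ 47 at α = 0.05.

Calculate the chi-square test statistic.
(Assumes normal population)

Answer: χ² = 13.8000, fail to reject H₀

Derivation:
df = n - 1 = 23
χ² = (n-1)s²/σ₀² = 23×28.20/47 = 13.8000
Critical values: χ²_{0.975,23} = 11.689, χ²_{0.025,23} = 38.076
Rejection region: χ² < 11.689 or χ² > 38.076
Decision: fail to reject H₀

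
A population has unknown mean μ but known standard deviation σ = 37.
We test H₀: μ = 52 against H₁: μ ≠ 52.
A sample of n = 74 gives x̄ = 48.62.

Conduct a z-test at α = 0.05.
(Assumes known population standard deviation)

Standard error: SE = σ/√n = 37/√74 = 4.3012
z-statistic: z = (x̄ - μ₀)/SE = (48.62 - 52)/4.3012 = -0.7858
Critical value: ±1.960
p-value = 0.4320
Decision: fail to reject H₀

Answer: z = -0.7858, fail to reject H₀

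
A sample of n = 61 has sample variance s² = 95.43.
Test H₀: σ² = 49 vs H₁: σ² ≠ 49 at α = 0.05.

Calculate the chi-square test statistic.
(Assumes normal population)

df = n - 1 = 60
χ² = (n-1)s²/σ₀² = 60×95.43/49 = 116.8531
Critical values: χ²_{0.975,60} = 40.482, χ²_{0.025,60} = 83.298
Rejection region: χ² < 40.482 or χ² > 83.298
Decision: reject H₀

Answer: χ² = 116.8531, reject H₀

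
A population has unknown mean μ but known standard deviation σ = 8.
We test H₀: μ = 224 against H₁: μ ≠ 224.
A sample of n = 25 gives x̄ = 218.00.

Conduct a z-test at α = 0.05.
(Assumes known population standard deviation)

Answer: z = -3.7500, reject H₀

Derivation:
Standard error: SE = σ/√n = 8/√25 = 1.6000
z-statistic: z = (x̄ - μ₀)/SE = (218.00 - 224)/1.6000 = -3.7500
Critical value: ±1.960
p-value = 0.0002
Decision: reject H₀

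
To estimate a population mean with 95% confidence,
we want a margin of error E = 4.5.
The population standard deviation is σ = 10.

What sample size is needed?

z_0.025 = 1.960
n = (z×σ/E)² = (1.960×10/4.5)²
n = 18.9709
Round up: n = 19

Answer: n = 19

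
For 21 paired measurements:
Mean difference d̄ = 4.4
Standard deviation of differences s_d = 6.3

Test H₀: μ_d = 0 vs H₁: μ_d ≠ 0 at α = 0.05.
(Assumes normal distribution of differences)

df = n - 1 = 20
SE = s_d/√n = 6.3/√21 = 1.3748
t = d̄/SE = 4.4/1.3748 = 3.2005
Critical value: t_{0.025,20} = ±2.086
p-value ≈ 0.0045
Decision: reject H₀

Answer: t = 3.2005, reject H₀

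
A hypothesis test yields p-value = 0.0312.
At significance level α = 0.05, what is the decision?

Answer: reject H₀

Derivation:
Compare p-value to α:
0.0312 < 0.05
Decision: reject H₀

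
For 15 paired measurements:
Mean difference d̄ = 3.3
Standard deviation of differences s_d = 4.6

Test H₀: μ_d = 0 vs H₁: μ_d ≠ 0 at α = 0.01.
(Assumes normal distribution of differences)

Answer: t = 2.7785, fail to reject H₀

Derivation:
df = n - 1 = 14
SE = s_d/√n = 4.6/√15 = 1.1877
t = d̄/SE = 3.3/1.1877 = 2.7785
Critical value: t_{0.005,14} = ±2.977
p-value ≈ 0.0148
Decision: fail to reject H₀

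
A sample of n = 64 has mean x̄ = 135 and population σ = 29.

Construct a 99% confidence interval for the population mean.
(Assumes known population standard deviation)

Answer: (125.6620, 144.3380)

Derivation:
Confidence level: 99%, α = 0.01
z_0.005 = 2.576
SE = σ/√n = 29/√64 = 3.6250
Margin of error = 2.576 × 3.6250 = 9.3380
CI: x̄ ± margin = 135 ± 9.3380
CI: (125.6620, 144.3380)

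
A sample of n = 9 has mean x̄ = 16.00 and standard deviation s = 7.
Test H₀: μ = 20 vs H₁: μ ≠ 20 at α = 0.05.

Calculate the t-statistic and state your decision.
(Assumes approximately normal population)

Answer: t = -1.7143, fail to reject H₀

Derivation:
df = n - 1 = 8
SE = s/√n = 7/√9 = 2.3333
t = (x̄ - μ₀)/SE = (16.00 - 20)/2.3333 = -1.7143
Critical value: t_{0.025,8} = ±2.306
p-value ≈ 0.1248
Decision: fail to reject H₀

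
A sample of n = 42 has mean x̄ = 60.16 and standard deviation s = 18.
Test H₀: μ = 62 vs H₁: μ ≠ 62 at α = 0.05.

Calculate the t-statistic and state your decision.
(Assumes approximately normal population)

df = n - 1 = 41
SE = s/√n = 18/√42 = 2.7775
t = (x̄ - μ₀)/SE = (60.16 - 62)/2.7775 = -0.6625
Critical value: t_{0.025,41} = ±2.020
p-value ≈ 0.5114
Decision: fail to reject H₀

Answer: t = -0.6625, fail to reject H₀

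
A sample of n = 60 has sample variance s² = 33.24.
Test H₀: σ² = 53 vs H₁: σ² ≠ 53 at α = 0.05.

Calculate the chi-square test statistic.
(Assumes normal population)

df = n - 1 = 59
χ² = (n-1)s²/σ₀² = 59×33.24/53 = 37.0030
Critical values: χ²_{0.975,59} = 39.662, χ²_{0.025,59} = 82.117
Rejection region: χ² < 39.662 or χ² > 82.117
Decision: reject H₀

Answer: χ² = 37.0030, reject H₀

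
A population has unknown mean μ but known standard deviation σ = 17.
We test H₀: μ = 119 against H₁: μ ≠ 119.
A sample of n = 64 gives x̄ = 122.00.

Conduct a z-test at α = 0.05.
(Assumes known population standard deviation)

Answer: z = 1.4118, fail to reject H₀

Derivation:
Standard error: SE = σ/√n = 17/√64 = 2.1250
z-statistic: z = (x̄ - μ₀)/SE = (122.00 - 119)/2.1250 = 1.4118
Critical value: ±1.960
p-value = 0.1580
Decision: fail to reject H₀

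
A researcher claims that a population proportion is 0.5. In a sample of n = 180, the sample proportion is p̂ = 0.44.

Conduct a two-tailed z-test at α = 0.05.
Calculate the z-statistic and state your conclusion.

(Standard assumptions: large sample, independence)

H₀: p = 0.5, H₁: p ≠ 0.5
Standard error: SE = √(p₀(1-p₀)/n) = √(0.5×0.5/180) = 0.037268
z-statistic: z = (p̂ - p₀)/SE = (0.44 - 0.5)/0.037268 = -1.6100
Critical value: z_0.025 = ±1.960
p-value = 0.1074
Decision: fail to reject H₀ at α = 0.05

Answer: z = -1.6100, fail to reject H₀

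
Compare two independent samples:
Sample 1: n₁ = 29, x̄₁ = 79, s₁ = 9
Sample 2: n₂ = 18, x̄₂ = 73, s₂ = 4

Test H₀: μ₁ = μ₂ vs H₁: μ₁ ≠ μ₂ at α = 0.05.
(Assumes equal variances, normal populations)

Pooled variance: s²_p = [28×9² + 17×4²]/(45) = 56.4444
s_p = 7.5129
SE = s_p×√(1/n₁ + 1/n₂) = 7.5129×√(1/29 + 1/18) = 2.2543
t = (x̄₁ - x̄₂)/SE = (79 - 73)/2.2543 = 2.6616
df = 45, t-critical = ±2.014
Decision: reject H₀

Answer: t = 2.6616, reject H₀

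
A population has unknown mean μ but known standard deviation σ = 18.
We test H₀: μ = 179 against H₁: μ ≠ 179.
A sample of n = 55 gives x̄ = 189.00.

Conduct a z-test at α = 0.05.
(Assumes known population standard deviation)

Standard error: SE = σ/√n = 18/√55 = 2.4271
z-statistic: z = (x̄ - μ₀)/SE = (189.00 - 179)/2.4271 = 4.1201
Critical value: ±1.960
p-value < 0.0001
Decision: reject H₀

Answer: z = 4.1201, reject H₀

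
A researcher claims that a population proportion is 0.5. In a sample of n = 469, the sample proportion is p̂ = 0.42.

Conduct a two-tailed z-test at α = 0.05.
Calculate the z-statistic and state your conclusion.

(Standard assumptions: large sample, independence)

Answer: z = -3.4650, reject H₀

Derivation:
H₀: p = 0.5, H₁: p ≠ 0.5
Standard error: SE = √(p₀(1-p₀)/n) = √(0.5×0.5/469) = 0.023088
z-statistic: z = (p̂ - p₀)/SE = (0.42 - 0.5)/0.023088 = -3.4650
Critical value: z_0.025 = ±1.960
p-value = 0.0005
Decision: reject H₀ at α = 0.05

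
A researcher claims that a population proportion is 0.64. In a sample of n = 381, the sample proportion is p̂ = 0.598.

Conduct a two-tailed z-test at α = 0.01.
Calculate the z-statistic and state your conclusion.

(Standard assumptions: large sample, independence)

H₀: p = 0.64, H₁: p ≠ 0.64
Standard error: SE = √(p₀(1-p₀)/n) = √(0.64×0.36/381) = 0.024591
z-statistic: z = (p̂ - p₀)/SE = (0.598 - 0.64)/0.024591 = -1.7079
Critical value: z_0.005 = ±2.576
p-value = 0.0877
Decision: fail to reject H₀ at α = 0.01

Answer: z = -1.7079, fail to reject H₀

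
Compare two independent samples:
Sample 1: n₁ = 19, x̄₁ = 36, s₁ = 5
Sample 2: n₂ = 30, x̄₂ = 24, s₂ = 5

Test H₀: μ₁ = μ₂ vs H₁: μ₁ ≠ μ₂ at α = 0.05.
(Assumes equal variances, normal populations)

Pooled variance: s²_p = [18×5² + 29×5²]/(47) = 25.0000
s_p = 5.0000
SE = s_p×√(1/n₁ + 1/n₂) = 5.0000×√(1/19 + 1/30) = 1.4660
t = (x̄₁ - x̄₂)/SE = (36 - 24)/1.4660 = 8.1855
df = 47, t-critical = ±2.012
Decision: reject H₀

Answer: t = 8.1855, reject H₀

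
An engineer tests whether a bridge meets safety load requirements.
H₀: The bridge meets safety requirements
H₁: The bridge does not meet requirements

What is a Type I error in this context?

Answer: Unnecessarily closing a safe bridge for repairs

Derivation:
Type I error (α): Rejecting H₀ when H₀ is true
Type II error (β): Failing to reject H₀ when H₁ is true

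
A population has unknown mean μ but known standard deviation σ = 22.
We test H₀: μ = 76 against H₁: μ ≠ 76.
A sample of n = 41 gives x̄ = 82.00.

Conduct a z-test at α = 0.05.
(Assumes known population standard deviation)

Answer: z = 1.7463, fail to reject H₀

Derivation:
Standard error: SE = σ/√n = 22/√41 = 3.4358
z-statistic: z = (x̄ - μ₀)/SE = (82.00 - 76)/3.4358 = 1.7463
Critical value: ±1.960
p-value = 0.0808
Decision: fail to reject H₀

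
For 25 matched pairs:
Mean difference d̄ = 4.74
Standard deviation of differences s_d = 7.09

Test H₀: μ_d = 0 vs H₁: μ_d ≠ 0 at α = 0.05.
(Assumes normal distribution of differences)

df = n - 1 = 24
SE = s_d/√n = 7.09/√25 = 1.4180
t = d̄/SE = 4.74/1.4180 = 3.3427
Critical value: t_{0.025,24} = ±2.064
p-value ≈ 0.0027
Decision: reject H₀

Answer: t = 3.3427, reject H₀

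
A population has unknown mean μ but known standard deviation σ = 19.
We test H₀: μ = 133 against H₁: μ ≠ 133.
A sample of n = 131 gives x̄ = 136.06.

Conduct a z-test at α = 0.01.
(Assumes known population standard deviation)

Answer: z = 1.8434, fail to reject H₀

Derivation:
Standard error: SE = σ/√n = 19/√131 = 1.6600
z-statistic: z = (x̄ - μ₀)/SE = (136.06 - 133)/1.6600 = 1.8434
Critical value: ±2.576
p-value = 0.0653
Decision: fail to reject H₀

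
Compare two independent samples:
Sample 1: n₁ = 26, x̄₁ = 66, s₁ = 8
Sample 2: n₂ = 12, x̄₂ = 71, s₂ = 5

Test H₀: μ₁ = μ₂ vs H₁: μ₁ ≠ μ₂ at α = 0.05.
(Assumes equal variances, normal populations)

Pooled variance: s²_p = [25×8² + 11×5²]/(36) = 52.0833
s_p = 7.2169
SE = s_p×√(1/n₁ + 1/n₂) = 7.2169×√(1/26 + 1/12) = 2.5186
t = (x̄₁ - x̄₂)/SE = (66 - 71)/2.5186 = -1.9852
df = 36, t-critical = ±2.028
Decision: fail to reject H₀

Answer: t = -1.9852, fail to reject H₀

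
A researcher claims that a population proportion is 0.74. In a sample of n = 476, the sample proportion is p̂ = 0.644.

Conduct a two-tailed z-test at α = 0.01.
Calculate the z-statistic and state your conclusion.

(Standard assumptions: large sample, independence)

H₀: p = 0.74, H₁: p ≠ 0.74
Standard error: SE = √(p₀(1-p₀)/n) = √(0.74×0.26/476) = 0.020105
z-statistic: z = (p̂ - p₀)/SE = (0.644 - 0.74)/0.020105 = -4.7749
Critical value: z_0.005 = ±2.576
p-value < 0.0001
Decision: reject H₀ at α = 0.01

Answer: z = -4.7749, reject H₀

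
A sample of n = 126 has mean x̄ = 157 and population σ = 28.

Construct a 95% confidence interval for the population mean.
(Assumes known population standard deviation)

Confidence level: 95%, α = 0.05
z_0.025 = 1.960
SE = σ/√n = 28/√126 = 2.4944
Margin of error = 1.960 × 2.4944 = 4.8890
CI: x̄ ± margin = 157 ± 4.8890
CI: (152.1110, 161.8890)

Answer: (152.1110, 161.8890)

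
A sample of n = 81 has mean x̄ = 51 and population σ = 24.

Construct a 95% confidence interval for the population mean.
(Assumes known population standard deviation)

Confidence level: 95%, α = 0.05
z_0.025 = 1.960
SE = σ/√n = 24/√81 = 2.6667
Margin of error = 1.960 × 2.6667 = 5.2267
CI: x̄ ± margin = 51 ± 5.2267
CI: (45.7733, 56.2267)

Answer: (45.7733, 56.2267)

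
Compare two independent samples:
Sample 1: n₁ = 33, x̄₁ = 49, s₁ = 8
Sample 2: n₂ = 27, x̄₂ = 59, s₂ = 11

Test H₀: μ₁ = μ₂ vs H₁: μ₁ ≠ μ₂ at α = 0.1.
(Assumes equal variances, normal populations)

Answer: t = -4.0722, reject H₀

Derivation:
Pooled variance: s²_p = [32×8² + 26×11²]/(58) = 89.5517
s_p = 9.4632
SE = s_p×√(1/n₁ + 1/n₂) = 9.4632×√(1/33 + 1/27) = 2.4557
t = (x̄₁ - x̄₂)/SE = (49 - 59)/2.4557 = -4.0722
df = 58, t-critical = ±1.672
Decision: reject H₀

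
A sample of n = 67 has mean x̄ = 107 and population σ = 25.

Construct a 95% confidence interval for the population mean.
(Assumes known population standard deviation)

Confidence level: 95%, α = 0.05
z_0.025 = 1.960
SE = σ/√n = 25/√67 = 3.0542
Margin of error = 1.960 × 3.0542 = 5.9862
CI: x̄ ± margin = 107 ± 5.9862
CI: (101.0138, 112.9862)

Answer: (101.0138, 112.9862)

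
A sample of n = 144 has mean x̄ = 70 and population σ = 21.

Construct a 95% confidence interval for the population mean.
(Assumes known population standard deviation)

Confidence level: 95%, α = 0.05
z_0.025 = 1.960
SE = σ/√n = 21/√144 = 1.7500
Margin of error = 1.960 × 1.7500 = 3.4300
CI: x̄ ± margin = 70 ± 3.4300
CI: (66.5700, 73.4300)

Answer: (66.5700, 73.4300)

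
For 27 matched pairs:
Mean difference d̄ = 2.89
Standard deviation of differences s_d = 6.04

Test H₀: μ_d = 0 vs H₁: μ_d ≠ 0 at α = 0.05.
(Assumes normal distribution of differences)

df = n - 1 = 26
SE = s_d/√n = 6.04/√27 = 1.1624
t = d̄/SE = 2.89/1.1624 = 2.4862
Critical value: t_{0.025,26} = ±2.056
p-value ≈ 0.0197
Decision: reject H₀

Answer: t = 2.4862, reject H₀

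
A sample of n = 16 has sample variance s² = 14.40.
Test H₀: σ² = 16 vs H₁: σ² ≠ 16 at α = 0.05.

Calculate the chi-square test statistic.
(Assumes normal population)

Answer: χ² = 13.5000, fail to reject H₀

Derivation:
df = n - 1 = 15
χ² = (n-1)s²/σ₀² = 15×14.40/16 = 13.5000
Critical values: χ²_{0.975,15} = 6.262, χ²_{0.025,15} = 27.488
Rejection region: χ² < 6.262 or χ² > 27.488
Decision: fail to reject H₀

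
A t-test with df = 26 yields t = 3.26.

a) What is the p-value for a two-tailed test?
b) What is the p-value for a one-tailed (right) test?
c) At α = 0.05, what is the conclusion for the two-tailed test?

Answer: a) 0.0031, b) 0.0016, c) reject H₀

Derivation:
Using t-distribution with df = 26:
a) Two-tailed: p = 2×P(T > 3.26) = 0.0031
b) One-tailed: p = P(T > 3.26) = 0.0016
c) 0.0031 < 0.05, reject H₀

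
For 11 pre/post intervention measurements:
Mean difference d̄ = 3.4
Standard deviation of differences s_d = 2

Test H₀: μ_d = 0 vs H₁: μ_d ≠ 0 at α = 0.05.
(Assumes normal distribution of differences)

df = n - 1 = 10
SE = s_d/√n = 2/√11 = 0.6030
t = d̄/SE = 3.4/0.6030 = 5.6385
Critical value: t_{0.025,10} = ±2.228
p-value ≈ 0.0002
Decision: reject H₀

Answer: t = 5.6385, reject H₀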